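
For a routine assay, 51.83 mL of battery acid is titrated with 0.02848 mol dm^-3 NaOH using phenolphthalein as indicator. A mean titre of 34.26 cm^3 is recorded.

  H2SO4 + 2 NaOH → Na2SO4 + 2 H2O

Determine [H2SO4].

0.009413 mol/L

n(NaOH) = 0.03426 L × 0.02848 mol/L = 9.757 × 10^-4 mol
From the 1:2 mole ratio, n(H2SO4) = 1/2 × 9.757 × 10^-4 = 4.879 × 10^-4 mol
[H2SO4] = 4.879 × 10^-4 mol / 0.05183 L = 0.009413 mol/L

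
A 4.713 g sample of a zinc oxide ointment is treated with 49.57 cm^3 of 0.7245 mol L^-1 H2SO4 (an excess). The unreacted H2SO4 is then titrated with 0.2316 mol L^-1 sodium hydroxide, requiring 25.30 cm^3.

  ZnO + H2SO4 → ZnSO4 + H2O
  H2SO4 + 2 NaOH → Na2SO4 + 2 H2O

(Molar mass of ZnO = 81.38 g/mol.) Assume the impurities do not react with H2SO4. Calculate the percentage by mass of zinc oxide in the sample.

n(H2SO4) added = 0.04957 × 0.7245 = 0.03591 mol
n(NaOH) used in back-titration = 0.02530 × 0.2316 = 5.859 × 10^-3 mol
From the 1:2 ratio, n(H2SO4) left over = 1/2 × 5.859 × 10^-3 = 2.930 × 10^-3 mol
n(H2SO4) consumed by analyte = 0.03591 − 2.930 × 10^-3 = 0.03298 mol
n(ZnO) = 0.03298 mol (1:1 ratio)
mass of ZnO = 0.03298 × 81.38 = 2.684 g
% ZnO = 2.684 / 4.713 × 100 = 56.95 %

56.95 %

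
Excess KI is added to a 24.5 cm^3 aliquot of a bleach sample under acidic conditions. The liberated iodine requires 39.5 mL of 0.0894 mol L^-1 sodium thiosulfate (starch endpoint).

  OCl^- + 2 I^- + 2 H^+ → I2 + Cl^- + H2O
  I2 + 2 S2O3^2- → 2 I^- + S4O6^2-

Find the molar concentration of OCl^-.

n(S2O3^2-) = 0.0395 × 0.0894 = 3.53 × 10^-3 mol
n(I2) = n(S2O3^2-)/2 = 1.77 × 10^-3 mol
n(OCl^-) in the aliquot = 1.77 × 10^-3 mol (1:1 ratio)
[OCl^-] = 1.77 × 10^-3 / 0.0245 = 0.0721 mol/L

0.0721 mol/L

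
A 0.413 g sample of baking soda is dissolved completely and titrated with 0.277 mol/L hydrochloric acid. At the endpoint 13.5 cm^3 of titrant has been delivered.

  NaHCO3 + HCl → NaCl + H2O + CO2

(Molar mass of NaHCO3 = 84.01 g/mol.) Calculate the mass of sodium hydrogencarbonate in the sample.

n(HCl) = 0.0135 L × 0.277 mol/L = 3.74 × 10^-3 mol
n(NaHCO3) = 3.74 × 10^-3 mol (1:1 ratio)
mass of NaHCO3 = 3.74 × 10^-3 × 84.01 g/mol = 0.314 g

0.314 g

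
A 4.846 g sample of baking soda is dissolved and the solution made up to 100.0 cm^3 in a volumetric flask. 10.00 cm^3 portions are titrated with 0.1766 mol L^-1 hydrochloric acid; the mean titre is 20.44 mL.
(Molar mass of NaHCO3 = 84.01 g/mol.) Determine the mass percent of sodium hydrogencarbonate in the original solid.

NaHCO3 + HCl → NaCl + H2O + CO2
n(HCl) per titration = 0.02044 × 0.1766 = 3.610 × 10^-3 mol
n(NaHCO3) in each aliquot = 3.610 × 10^-3 mol (1:1 ratio)
n(NaHCO3) in the whole flask = 3.610 × 10^-3 × 100.0/10.00 = 0.03610 mol
mass of NaHCO3 = 0.03610 × 84.01 = 3.033 g
% NaHCO3 = 3.033 / 4.846 × 100 = 62.58 %

62.58 %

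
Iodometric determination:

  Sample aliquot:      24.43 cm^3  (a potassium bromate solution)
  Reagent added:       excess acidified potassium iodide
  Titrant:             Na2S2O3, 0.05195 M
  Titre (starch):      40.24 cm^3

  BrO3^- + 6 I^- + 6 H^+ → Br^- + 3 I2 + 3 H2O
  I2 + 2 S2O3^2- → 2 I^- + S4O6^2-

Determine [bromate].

0.01426 M

n(S2O3^2-) = 0.04024 × 0.05195 = 2.090 × 10^-3 mol
n(I2) = n(S2O3^2-)/2 = 1.045 × 10^-3 mol
From the 1:3 ratio, n(BrO3^-) in the aliquot = 1/3 × 1.045 × 10^-3 = 3.484 × 10^-4 mol
[BrO3^-] = 3.484 × 10^-4 / 0.02443 = 0.01426 mol/L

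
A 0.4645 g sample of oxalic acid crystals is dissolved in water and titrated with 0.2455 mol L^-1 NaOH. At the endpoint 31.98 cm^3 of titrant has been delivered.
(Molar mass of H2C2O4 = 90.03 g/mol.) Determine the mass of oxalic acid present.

0.3534 g

H2C2O4 + 2 NaOH → Na2C2O4 + 2 H2O
n(NaOH) = 0.03198 L × 0.2455 mol/L = 7.851 × 10^-3 mol
From the 1:2 ratio, n(H2C2O4) = 1/2 × 7.851 × 10^-3 = 3.926 × 10^-3 mol
mass of H2C2O4 = 3.926 × 10^-3 × 90.03 g/mol = 0.3534 g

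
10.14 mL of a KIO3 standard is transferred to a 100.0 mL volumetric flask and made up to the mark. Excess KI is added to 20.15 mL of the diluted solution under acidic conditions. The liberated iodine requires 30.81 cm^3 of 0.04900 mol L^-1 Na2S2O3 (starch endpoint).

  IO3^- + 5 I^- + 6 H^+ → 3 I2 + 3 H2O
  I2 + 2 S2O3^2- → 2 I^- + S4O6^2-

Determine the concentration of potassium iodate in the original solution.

n(S2O3^2-) = 0.03081 × 0.04900 = 1.510 × 10^-3 mol
n(I2) = n(S2O3^2-)/2 = 7.548 × 10^-4 mol
From the 1:3 ratio, n(IO3^-) in the aliquot = 1/3 × 7.548 × 10^-4 = 2.516 × 10^-4 mol
[IO3^-]_dilute = 2.516 × 10^-4 / 0.02015 = 0.01249 mol/L
[IO3^-]_original = 0.01249 × 100.0/10.14 = 0.1231 mol/L

0.1231 mol/L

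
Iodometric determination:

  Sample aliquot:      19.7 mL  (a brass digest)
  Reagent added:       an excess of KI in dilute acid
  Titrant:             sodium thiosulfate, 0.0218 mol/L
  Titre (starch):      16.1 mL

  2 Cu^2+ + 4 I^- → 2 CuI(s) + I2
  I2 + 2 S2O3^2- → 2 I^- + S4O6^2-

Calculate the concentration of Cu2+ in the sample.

0.0178 mol/L

n(S2O3^2-) = 0.0161 × 0.0218 = 3.51 × 10^-4 mol
n(I2) = n(S2O3^2-)/2 = 1.75 × 10^-4 mol
From the 2:1 ratio, n(Cu2+) in the aliquot = 2/1 × 1.75 × 10^-4 = 3.51 × 10^-4 mol
[Cu2+] = 3.51 × 10^-4 / 0.0197 = 0.0178 mol/L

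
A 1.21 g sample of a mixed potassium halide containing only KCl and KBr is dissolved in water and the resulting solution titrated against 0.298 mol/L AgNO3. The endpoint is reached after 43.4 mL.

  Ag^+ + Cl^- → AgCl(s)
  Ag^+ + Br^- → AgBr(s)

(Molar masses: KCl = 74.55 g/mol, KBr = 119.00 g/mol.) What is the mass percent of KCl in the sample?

n(AgNO3) = 0.0434 × 0.298 = 0.0129 mol
Let x = n(KCl), y = n(KBr).
Titrant: 1x + 1y = 0.0129;  mass: 74.55x + 119.00y = 1.21
Solving, x = 7.40 × 10^-3 mol, y = 5.53 × 10^-3 mol
mass of KCl = 7.40 × 10^-3 × 74.55 = 0.552 g
% KCl = 0.552 / 1.21 × 100 = 45.6 %

45.6 %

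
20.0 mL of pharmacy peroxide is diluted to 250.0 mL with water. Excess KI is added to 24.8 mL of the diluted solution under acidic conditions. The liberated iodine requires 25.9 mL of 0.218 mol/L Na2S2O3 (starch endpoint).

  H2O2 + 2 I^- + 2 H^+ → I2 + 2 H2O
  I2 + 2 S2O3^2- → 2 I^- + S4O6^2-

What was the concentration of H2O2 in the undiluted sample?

n(S2O3^2-) = 0.0259 × 0.218 = 5.65 × 10^-3 mol
n(I2) = n(S2O3^2-)/2 = 2.82 × 10^-3 mol
n(H2O2) in the aliquot = 2.82 × 10^-3 mol (1:1 ratio)
[H2O2]_dilute = 2.82 × 10^-3 / 0.0248 = 0.114 mol/L
[H2O2]_original = 0.114 × 250.0/20.0 = 1.42 mol/L

1.42 mol/L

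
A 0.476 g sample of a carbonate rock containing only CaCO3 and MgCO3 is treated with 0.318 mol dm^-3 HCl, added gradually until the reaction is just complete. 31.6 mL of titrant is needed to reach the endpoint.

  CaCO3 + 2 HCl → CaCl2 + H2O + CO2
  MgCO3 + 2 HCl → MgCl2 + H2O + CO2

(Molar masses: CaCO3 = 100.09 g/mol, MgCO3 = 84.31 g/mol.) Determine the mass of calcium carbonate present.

n(HCl) = 0.0316 × 0.318 = 0.0100 mol
Let x = n(CaCO3), y = n(MgCO3).
Titrant: 2x + 2y = 0.0100;  mass: 100.09x + 84.31y = 0.476
Solving, x = 3.32 × 10^-3 mol, y = 1.70 × 10^-3 mol
mass of CaCO3 = 3.32 × 10^-3 × 100.09 = 0.332 g

0.332 g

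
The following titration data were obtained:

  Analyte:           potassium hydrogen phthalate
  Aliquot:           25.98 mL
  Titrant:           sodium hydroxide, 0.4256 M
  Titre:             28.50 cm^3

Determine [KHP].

KHC8H4O4 + NaOH → KNaC8H4O4 + H2O
n(NaOH) = 0.02850 L × 0.4256 mol/L = 0.01213 mol
n(KHC8H4O4) = 0.01213 mol (1:1 mole ratio)
[KHC8H4O4] = 0.01213 mol / 0.02598 L = 0.4669 mol/L

0.4669 M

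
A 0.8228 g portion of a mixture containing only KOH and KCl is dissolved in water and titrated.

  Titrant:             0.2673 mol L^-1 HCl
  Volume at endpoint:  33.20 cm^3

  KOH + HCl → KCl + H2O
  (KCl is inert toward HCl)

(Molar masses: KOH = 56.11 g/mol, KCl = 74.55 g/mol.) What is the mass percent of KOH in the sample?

n(HCl) = 0.03320 × 0.2673 = 8.874 × 10^-3 mol
Let x = n(KOH), y = n(KCl).
Titrant: 1x = 8.874 × 10^-3;  mass: 56.11x + 74.55y = 0.8228
Solving, x = 8.874 × 10^-3 mol, y = 4.358 × 10^-3 mol
mass of KOH = 8.874 × 10^-3 × 56.11 = 0.4979 g
% KOH = 0.4979 / 0.8228 × 100 = 60.52 %

60.52 %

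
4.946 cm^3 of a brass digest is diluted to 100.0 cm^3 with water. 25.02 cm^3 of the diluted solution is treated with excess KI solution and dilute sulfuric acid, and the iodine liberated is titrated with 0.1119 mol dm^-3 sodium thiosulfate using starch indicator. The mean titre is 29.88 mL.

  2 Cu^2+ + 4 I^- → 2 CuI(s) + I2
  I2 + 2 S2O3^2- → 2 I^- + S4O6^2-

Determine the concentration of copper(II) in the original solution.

n(S2O3^2-) = 0.02988 × 0.1119 = 3.344 × 10^-3 mol
n(I2) = n(S2O3^2-)/2 = 1.672 × 10^-3 mol
From the 2:1 ratio, n(Cu2+) in the aliquot = 2/1 × 1.672 × 10^-3 = 3.344 × 10^-3 mol
[Cu2+]_dilute = 3.344 × 10^-3 / 0.02502 = 0.1336 mol/L
[Cu2+]_original = 0.1336 × 100.0/4.946 = 2.702 mol/L

2.702 mol/L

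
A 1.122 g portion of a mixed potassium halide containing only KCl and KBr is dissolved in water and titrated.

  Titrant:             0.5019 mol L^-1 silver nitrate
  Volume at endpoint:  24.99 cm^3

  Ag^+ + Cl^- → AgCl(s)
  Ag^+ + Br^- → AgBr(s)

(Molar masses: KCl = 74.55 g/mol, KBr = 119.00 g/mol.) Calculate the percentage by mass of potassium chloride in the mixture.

n(AgNO3) = 0.02499 × 0.5019 = 0.01254 mol
Let x = n(KCl), y = n(KBr).
Titrant: 1x + 1y = 0.01254;  mass: 74.55x + 119.00y = 1.122
Solving, x = 8.336 × 10^-3 mol, y = 4.206 × 10^-3 mol
mass of KCl = 8.336 × 10^-3 × 74.55 = 0.6215 g
% KCl = 0.6215 / 1.122 × 100 = 55.39 %

55.39 %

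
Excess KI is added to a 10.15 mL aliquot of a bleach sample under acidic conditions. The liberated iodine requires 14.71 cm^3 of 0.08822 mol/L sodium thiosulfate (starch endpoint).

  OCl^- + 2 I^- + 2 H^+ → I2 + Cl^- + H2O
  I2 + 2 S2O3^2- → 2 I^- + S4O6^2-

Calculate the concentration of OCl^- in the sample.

0.06393 mol/L

n(S2O3^2-) = 0.01471 × 0.08822 = 1.298 × 10^-3 mol
n(I2) = n(S2O3^2-)/2 = 6.489 × 10^-4 mol
n(OCl^-) in the aliquot = 6.489 × 10^-4 mol (1:1 ratio)
[OCl^-] = 6.489 × 10^-4 / 0.01015 = 0.06393 mol/L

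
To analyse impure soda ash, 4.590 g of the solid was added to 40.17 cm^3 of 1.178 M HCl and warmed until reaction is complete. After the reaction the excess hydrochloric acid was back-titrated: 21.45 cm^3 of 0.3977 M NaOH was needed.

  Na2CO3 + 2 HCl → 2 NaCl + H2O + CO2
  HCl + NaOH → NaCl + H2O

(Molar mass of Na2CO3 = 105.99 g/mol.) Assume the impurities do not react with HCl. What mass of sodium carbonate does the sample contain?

n(HCl) added = 0.04017 × 1.178 = 0.04732 mol
n(NaOH) used in back-titration = 0.02145 × 0.3977 = 8.531 × 10^-3 mol
n(HCl) left over = 8.531 × 10^-3 mol (1:1 ratio)
n(HCl) consumed by analyte = 0.04732 − 8.531 × 10^-3 = 0.03879 mol
From the 1:2 ratio, n(Na2CO3) = 1/2 × 0.03879 = 0.01939 mol
mass of Na2CO3 = 0.01939 × 105.99 = 2.056 g

2.056 g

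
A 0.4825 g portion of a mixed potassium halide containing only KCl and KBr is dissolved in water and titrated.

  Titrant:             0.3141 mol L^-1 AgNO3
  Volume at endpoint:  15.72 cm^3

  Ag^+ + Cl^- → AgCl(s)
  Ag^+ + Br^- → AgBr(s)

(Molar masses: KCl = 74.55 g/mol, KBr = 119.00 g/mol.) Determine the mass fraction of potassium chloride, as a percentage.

36.53 %

n(AgNO3) = 0.01572 × 0.3141 = 4.938 × 10^-3 mol
Let x = n(KCl), y = n(KBr).
Titrant: 1x + 1y = 4.938 × 10^-3;  mass: 74.55x + 119.00y = 0.4825
Solving, x = 2.364 × 10^-3 mol, y = 2.574 × 10^-3 mol
mass of KCl = 2.364 × 10^-3 × 74.55 = 0.1762 g
% KCl = 0.1762 / 0.4825 × 100 = 36.53 %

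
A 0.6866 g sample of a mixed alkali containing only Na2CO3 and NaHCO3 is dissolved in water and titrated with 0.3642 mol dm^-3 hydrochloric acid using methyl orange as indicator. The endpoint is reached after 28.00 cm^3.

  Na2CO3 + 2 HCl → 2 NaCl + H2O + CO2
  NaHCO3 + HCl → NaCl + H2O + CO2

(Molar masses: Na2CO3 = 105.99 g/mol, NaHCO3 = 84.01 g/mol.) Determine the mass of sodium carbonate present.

0.2906 g

n(HCl) = 0.02800 × 0.3642 = 0.01020 mol
Let x = n(Na2CO3), y = n(NaHCO3).
Titrant: 2x + 1y = 0.01020;  mass: 105.99x + 84.01y = 0.6866
Solving, x = 2.742 × 10^-3 mol, y = 4.713 × 10^-3 mol
mass of Na2CO3 = 2.742 × 10^-3 × 105.99 = 0.2906 g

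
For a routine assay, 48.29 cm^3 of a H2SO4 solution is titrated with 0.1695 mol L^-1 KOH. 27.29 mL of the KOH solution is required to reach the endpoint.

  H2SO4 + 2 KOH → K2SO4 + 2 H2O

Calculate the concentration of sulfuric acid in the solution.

n(KOH) = 0.02729 L × 0.1695 mol/L = 4.626 × 10^-3 mol
From the 1:2 mole ratio, n(H2SO4) = 1/2 × 4.626 × 10^-3 = 2.313 × 10^-3 mol
[H2SO4] = 2.313 × 10^-3 mol / 0.04829 L = 0.04789 mol/L

0.04789 mol/L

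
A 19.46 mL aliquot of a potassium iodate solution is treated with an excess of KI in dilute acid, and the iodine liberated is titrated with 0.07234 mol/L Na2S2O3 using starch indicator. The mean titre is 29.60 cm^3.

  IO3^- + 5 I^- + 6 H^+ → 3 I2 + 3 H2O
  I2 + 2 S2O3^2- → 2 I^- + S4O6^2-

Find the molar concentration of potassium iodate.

0.01834 mol/L

n(S2O3^2-) = 0.02960 × 0.07234 = 2.141 × 10^-3 mol
n(I2) = n(S2O3^2-)/2 = 1.071 × 10^-3 mol
From the 1:3 ratio, n(IO3^-) in the aliquot = 1/3 × 1.071 × 10^-3 = 3.569 × 10^-4 mol
[IO3^-] = 3.569 × 10^-4 / 0.01946 = 0.01834 mol/L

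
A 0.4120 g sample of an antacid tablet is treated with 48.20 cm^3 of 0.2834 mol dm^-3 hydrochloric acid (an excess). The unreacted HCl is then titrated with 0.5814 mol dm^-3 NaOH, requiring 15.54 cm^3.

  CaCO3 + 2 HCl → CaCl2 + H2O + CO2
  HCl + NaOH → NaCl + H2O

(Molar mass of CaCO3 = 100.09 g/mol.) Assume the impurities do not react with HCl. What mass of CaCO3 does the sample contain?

n(HCl) added = 0.04820 × 0.2834 = 0.01366 mol
n(NaOH) used in back-titration = 0.01554 × 0.5814 = 9.035 × 10^-3 mol
n(HCl) left over = 9.035 × 10^-3 mol (1:1 ratio)
n(HCl) consumed by analyte = 0.01366 − 9.035 × 10^-3 = 4.625 × 10^-3 mol
From the 1:2 ratio, n(CaCO3) = 1/2 × 4.625 × 10^-3 = 2.312 × 10^-3 mol
mass of CaCO3 = 2.312 × 10^-3 × 100.09 = 0.2315 g

0.2315 g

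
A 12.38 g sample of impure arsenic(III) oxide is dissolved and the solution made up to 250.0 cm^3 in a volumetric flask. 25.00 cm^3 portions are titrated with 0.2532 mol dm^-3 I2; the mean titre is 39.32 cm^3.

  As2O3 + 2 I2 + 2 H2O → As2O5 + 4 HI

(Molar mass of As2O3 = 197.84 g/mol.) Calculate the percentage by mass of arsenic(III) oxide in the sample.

79.55 %

n(I2) per titration = 0.03932 × 0.2532 = 9.956 × 10^-3 mol
From the 1:2 ratio, n(As2O3) in each aliquot = 1/2 × 9.956 × 10^-3 = 4.978 × 10^-3 mol
n(As2O3) in the whole flask = 4.978 × 10^-3 × 250.0/25.00 = 0.04978 mol
mass of As2O3 = 0.04978 × 197.84 = 9.848 g
% As2O3 = 9.848 / 12.38 × 100 = 79.55 %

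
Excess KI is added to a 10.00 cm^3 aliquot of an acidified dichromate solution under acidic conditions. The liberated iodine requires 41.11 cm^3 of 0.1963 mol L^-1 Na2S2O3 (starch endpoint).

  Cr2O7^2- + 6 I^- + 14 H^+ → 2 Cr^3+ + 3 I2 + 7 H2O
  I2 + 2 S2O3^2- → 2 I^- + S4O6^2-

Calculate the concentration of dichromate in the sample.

n(S2O3^2-) = 0.04111 × 0.1963 = 8.070 × 10^-3 mol
n(I2) = n(S2O3^2-)/2 = 4.035 × 10^-3 mol
From the 1:3 ratio, n(Cr2O7^2-) in the aliquot = 1/3 × 4.035 × 10^-3 = 1.345 × 10^-3 mol
[Cr2O7^2-] = 1.345 × 10^-3 / 0.01000 = 0.1345 mol/L

0.1345 mol/L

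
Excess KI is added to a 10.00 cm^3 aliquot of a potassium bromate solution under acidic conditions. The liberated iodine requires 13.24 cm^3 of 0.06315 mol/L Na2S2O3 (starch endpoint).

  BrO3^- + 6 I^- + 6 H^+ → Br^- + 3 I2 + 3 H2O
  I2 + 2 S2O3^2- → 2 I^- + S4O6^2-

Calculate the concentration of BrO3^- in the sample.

n(S2O3^2-) = 0.01324 × 0.06315 = 8.361 × 10^-4 mol
n(I2) = n(S2O3^2-)/2 = 4.181 × 10^-4 mol
From the 1:3 ratio, n(BrO3^-) in the aliquot = 1/3 × 4.181 × 10^-4 = 1.394 × 10^-4 mol
[BrO3^-] = 1.394 × 10^-4 / 0.01000 = 0.01394 mol/L

0.01394 mol/L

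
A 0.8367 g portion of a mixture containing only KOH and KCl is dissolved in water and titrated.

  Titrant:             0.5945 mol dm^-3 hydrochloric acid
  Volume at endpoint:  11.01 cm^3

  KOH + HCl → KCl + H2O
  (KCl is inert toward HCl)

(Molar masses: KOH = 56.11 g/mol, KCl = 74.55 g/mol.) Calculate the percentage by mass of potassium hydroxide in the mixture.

n(HCl) = 0.01101 × 0.5945 = 6.545 × 10^-3 mol
Let x = n(KOH), y = n(KCl).
Titrant: 1x = 6.545 × 10^-3;  mass: 56.11x + 74.55y = 0.8367
Solving, x = 6.545 × 10^-3 mol, y = 6.297 × 10^-3 mol
mass of KOH = 6.545 × 10^-3 × 56.11 = 0.3673 g
% KOH = 0.3673 / 0.8367 × 100 = 43.89 %

43.89 %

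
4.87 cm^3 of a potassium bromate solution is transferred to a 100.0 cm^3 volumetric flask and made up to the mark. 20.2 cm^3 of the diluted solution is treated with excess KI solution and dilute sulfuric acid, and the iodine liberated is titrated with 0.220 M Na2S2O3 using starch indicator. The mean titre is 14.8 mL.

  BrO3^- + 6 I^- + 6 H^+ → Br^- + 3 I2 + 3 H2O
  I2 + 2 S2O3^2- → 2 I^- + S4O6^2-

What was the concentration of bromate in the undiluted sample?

0.552 M

n(S2O3^2-) = 0.0148 × 0.220 = 3.26 × 10^-3 mol
n(I2) = n(S2O3^2-)/2 = 1.63 × 10^-3 mol
From the 1:3 ratio, n(BrO3^-) in the aliquot = 1/3 × 1.63 × 10^-3 = 5.43 × 10^-4 mol
[BrO3^-]_dilute = 5.43 × 10^-4 / 0.0202 = 0.0269 mol/L
[BrO3^-]_original = 0.0269 × 100.0/4.87 = 0.552 mol/L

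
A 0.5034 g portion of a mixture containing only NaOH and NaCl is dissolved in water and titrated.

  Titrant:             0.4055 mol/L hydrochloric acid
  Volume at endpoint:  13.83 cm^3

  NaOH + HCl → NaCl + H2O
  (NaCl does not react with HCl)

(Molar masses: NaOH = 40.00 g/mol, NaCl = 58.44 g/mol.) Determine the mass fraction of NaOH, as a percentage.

n(HCl) = 0.01383 × 0.4055 = 5.608 × 10^-3 mol
Let x = n(NaOH), y = n(NaCl).
Titrant: 1x = 5.608 × 10^-3;  mass: 40.00x + 58.44y = 0.5034
Solving, x = 5.608 × 10^-3 mol, y = 4.775 × 10^-3 mol
mass of NaOH = 5.608 × 10^-3 × 40.00 = 0.2243 g
% NaOH = 0.2243 / 0.5034 × 100 = 44.56 %

44.56 %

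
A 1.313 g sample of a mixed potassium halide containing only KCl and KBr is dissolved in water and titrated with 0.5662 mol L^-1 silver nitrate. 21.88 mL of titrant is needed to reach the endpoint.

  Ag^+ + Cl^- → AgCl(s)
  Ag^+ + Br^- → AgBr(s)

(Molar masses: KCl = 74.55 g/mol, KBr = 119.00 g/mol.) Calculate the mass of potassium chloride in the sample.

0.2704 g

n(AgNO3) = 0.02188 × 0.5662 = 0.01239 mol
Let x = n(KCl), y = n(KBr).
Titrant: 1x + 1y = 0.01239;  mass: 74.55x + 119.00y = 1.313
Solving, x = 3.627 × 10^-3 mol, y = 8.761 × 10^-3 mol
mass of KCl = 3.627 × 10^-3 × 74.55 = 0.2704 g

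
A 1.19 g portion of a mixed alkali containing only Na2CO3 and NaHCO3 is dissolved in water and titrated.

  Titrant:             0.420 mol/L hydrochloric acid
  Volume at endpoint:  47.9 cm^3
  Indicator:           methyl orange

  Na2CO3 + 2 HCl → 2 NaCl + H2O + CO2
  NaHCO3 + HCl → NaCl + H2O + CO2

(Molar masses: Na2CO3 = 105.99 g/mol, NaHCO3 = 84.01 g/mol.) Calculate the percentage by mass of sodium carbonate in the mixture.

n(HCl) = 0.0479 × 0.420 = 0.0201 mol
Let x = n(Na2CO3), y = n(NaHCO3).
Titrant: 2x + 1y = 0.0201;  mass: 105.99x + 84.01y = 1.19
Solving, x = 8.06 × 10^-3 mol, y = 3.99 × 10^-3 mol
mass of Na2CO3 = 8.06 × 10^-3 × 105.99 = 0.855 g
% Na2CO3 = 0.855 / 1.19 × 100 = 71.8 %

71.8 %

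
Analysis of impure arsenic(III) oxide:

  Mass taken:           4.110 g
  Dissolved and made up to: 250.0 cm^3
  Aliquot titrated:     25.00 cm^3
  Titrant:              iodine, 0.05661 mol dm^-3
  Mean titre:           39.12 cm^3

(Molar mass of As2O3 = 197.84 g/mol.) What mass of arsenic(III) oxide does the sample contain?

As2O3 + 2 I2 + 2 H2O → As2O5 + 4 HI
n(I2) per titration = 0.03912 × 0.05661 = 2.215 × 10^-3 mol
From the 1:2 ratio, n(As2O3) in each aliquot = 1/2 × 2.215 × 10^-3 = 1.107 × 10^-3 mol
n(As2O3) in the whole flask = 1.107 × 10^-3 × 250.0/25.00 = 0.01107 mol
mass of As2O3 = 0.01107 × 197.84 = 2.191 g

2.191 g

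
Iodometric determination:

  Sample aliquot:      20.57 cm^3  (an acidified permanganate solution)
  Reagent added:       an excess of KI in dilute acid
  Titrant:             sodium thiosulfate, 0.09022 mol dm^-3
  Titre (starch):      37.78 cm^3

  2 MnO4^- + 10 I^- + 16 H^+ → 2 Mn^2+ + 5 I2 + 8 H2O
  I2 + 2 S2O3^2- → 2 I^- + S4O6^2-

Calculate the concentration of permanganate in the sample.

0.03314 mol/L

n(S2O3^2-) = 0.03778 × 0.09022 = 3.409 × 10^-3 mol
n(I2) = n(S2O3^2-)/2 = 1.704 × 10^-3 mol
From the 2:5 ratio, n(MnO4^-) in the aliquot = 2/5 × 1.704 × 10^-3 = 6.817 × 10^-4 mol
[MnO4^-] = 6.817 × 10^-4 / 0.02057 = 0.03314 mol/L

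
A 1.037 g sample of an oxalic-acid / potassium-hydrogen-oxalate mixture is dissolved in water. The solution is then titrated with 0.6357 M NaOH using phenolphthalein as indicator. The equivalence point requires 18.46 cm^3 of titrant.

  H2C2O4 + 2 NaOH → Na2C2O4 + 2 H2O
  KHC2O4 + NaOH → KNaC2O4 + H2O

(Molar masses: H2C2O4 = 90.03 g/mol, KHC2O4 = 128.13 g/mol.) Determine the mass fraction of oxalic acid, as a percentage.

n(NaOH) = 0.01846 × 0.6357 = 0.01174 mol
Let x = n(H2C2O4), y = n(KHC2O4).
Titrant: 2x + 1y = 0.01174;  mass: 90.03x + 128.13y = 1.037
Solving, x = 2.807 × 10^-3 mol, y = 6.121 × 10^-3 mol
mass of H2C2O4 = 2.807 × 10^-3 × 90.03 = 0.2527 g
% H2C2O4 = 0.2527 / 1.037 × 100 = 24.37 %

24.37 %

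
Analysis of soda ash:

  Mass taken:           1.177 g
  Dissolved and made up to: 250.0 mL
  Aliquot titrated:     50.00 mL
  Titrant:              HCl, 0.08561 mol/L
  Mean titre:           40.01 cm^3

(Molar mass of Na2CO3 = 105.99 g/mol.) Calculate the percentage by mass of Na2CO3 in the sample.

77.11 %

Na2CO3 + 2 HCl → 2 NaCl + H2O + CO2
n(HCl) per titration = 0.04001 × 0.08561 = 3.425 × 10^-3 mol
From the 1:2 ratio, n(Na2CO3) in each aliquot = 1/2 × 3.425 × 10^-3 = 1.713 × 10^-3 mol
n(Na2CO3) in the whole flask = 1.713 × 10^-3 × 250.0/50.00 = 8.563 × 10^-3 mol
mass of Na2CO3 = 8.563 × 10^-3 × 105.99 = 0.9076 g
% Na2CO3 = 0.9076 / 1.177 × 100 = 77.11 %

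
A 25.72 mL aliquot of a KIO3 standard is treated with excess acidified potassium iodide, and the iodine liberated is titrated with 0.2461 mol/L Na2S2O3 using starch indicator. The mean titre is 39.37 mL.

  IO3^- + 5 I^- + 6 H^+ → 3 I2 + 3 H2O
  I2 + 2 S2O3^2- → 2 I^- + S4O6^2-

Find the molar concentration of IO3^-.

0.06278 mol/L

n(S2O3^2-) = 0.03937 × 0.2461 = 9.689 × 10^-3 mol
n(I2) = n(S2O3^2-)/2 = 4.844 × 10^-3 mol
From the 1:3 ratio, n(IO3^-) in the aliquot = 1/3 × 4.844 × 10^-3 = 1.615 × 10^-3 mol
[IO3^-] = 1.615 × 10^-3 / 0.02572 = 0.06278 mol/L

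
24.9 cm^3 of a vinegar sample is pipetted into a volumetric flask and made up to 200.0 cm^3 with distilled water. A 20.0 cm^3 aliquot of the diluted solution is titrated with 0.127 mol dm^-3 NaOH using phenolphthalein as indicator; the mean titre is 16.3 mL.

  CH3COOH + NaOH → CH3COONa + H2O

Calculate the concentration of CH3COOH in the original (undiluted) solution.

0.831 mol/L

n(NaOH) = 0.0163 × 0.127 = 2.07 × 10^-3 mol
n(CH3COOH) in the aliquot = 2.07 × 10^-3 mol (1:1 ratio)
[CH3COOH]_dilute = 2.07 × 10^-3 / 0.0200 = 0.104 mol/L
Dilution factor = 200.0 / 24.9 = 8.032
[CH3COOH]_stock = 0.104 × 8.032 = 0.831 mol/L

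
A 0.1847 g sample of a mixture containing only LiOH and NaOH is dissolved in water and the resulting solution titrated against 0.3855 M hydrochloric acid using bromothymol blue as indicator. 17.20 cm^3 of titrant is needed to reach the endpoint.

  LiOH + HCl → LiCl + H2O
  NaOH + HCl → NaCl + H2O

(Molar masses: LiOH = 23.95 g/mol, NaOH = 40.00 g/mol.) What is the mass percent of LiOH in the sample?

65.06 %

n(HCl) = 0.01720 × 0.3855 = 6.631 × 10^-3 mol
Let x = n(LiOH), y = n(NaOH).
Titrant: 1x + 1y = 6.631 × 10^-3;  mass: 23.95x + 40.00y = 0.1847
Solving, x = 5.017 × 10^-3 mol, y = 1.614 × 10^-3 mol
mass of LiOH = 5.017 × 10^-3 × 23.95 = 0.1202 g
% LiOH = 0.1202 / 0.1847 × 100 = 65.06 %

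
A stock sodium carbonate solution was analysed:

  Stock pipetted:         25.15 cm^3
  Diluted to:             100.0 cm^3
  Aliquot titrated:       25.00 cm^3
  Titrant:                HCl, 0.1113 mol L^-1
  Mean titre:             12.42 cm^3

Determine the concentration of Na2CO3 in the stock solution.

Na2CO3 + 2 HCl → 2 NaCl + H2O + CO2
n(HCl) = 0.01242 × 0.1113 = 1.382 × 10^-3 mol
From the 1:2 ratio, n(Na2CO3) in the aliquot = 1/2 × 1.382 × 10^-3 = 6.912 × 10^-4 mol
[Na2CO3]_dilute = 6.912 × 10^-4 / 0.02500 = 0.02765 mol/L
Dilution factor = 100.0 / 25.15 = 3.976
[Na2CO3]_stock = 0.02765 × 3.976 = 0.1099 mol/L

0.1099 mol/L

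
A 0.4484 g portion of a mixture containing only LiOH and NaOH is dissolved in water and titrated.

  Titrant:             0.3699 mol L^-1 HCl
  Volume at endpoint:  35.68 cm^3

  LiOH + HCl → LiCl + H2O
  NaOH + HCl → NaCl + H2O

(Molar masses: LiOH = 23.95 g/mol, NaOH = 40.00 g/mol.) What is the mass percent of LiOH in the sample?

26.46 %

n(HCl) = 0.03568 × 0.3699 = 0.01320 mol
Let x = n(LiOH), y = n(NaOH).
Titrant: 1x + 1y = 0.01320;  mass: 23.95x + 40.00y = 0.4484
Solving, x = 4.955 × 10^-3 mol, y = 8.243 × 10^-3 mol
mass of LiOH = 4.955 × 10^-3 × 23.95 = 0.1187 g
% LiOH = 0.1187 / 0.4484 × 100 = 26.46 %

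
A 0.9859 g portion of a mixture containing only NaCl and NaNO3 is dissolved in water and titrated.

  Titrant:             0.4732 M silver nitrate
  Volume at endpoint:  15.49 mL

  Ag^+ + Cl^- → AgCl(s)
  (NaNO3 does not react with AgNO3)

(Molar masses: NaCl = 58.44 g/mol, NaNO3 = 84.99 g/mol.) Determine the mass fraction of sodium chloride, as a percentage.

n(AgNO3) = 0.01549 × 0.4732 = 7.330 × 10^-3 mol
Let x = n(NaCl), y = n(NaNO3).
Titrant: 1x = 7.330 × 10^-3;  mass: 58.44x + 84.99y = 0.9859
Solving, x = 7.330 × 10^-3 mol, y = 6.560 × 10^-3 mol
mass of NaCl = 7.330 × 10^-3 × 58.44 = 0.4284 g
% NaCl = 0.4284 / 0.9859 × 100 = 43.45 %

43.45 %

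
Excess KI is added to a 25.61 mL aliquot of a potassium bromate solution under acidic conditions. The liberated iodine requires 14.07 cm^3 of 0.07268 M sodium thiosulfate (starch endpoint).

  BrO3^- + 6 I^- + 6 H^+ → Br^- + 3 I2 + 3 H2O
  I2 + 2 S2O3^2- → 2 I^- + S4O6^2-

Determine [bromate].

0.006655 M

n(S2O3^2-) = 0.01407 × 0.07268 = 1.023 × 10^-3 mol
n(I2) = n(S2O3^2-)/2 = 5.113 × 10^-4 mol
From the 1:3 ratio, n(BrO3^-) in the aliquot = 1/3 × 5.113 × 10^-4 = 1.704 × 10^-4 mol
[BrO3^-] = 1.704 × 10^-4 / 0.02561 = 0.006655 mol/L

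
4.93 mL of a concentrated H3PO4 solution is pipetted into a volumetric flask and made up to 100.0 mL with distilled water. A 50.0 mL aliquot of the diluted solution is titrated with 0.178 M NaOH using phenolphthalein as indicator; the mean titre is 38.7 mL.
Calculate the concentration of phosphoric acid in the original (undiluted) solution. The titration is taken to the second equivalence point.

H3PO4 + 2 NaOH → Na2HPO4 + 2 H2O
n(NaOH) = 0.0387 × 0.178 = 6.89 × 10^-3 mol
From the 1:2 ratio, n(H3PO4) in the aliquot = 1/2 × 6.89 × 10^-3 = 3.44 × 10^-3 mol
[H3PO4]_dilute = 3.44 × 10^-3 / 0.0500 = 0.0689 mol/L
Dilution factor = 100.0 / 4.93 = 20.28
[H3PO4]_stock = 0.0689 × 20.28 = 1.40 mol/L

1.40 M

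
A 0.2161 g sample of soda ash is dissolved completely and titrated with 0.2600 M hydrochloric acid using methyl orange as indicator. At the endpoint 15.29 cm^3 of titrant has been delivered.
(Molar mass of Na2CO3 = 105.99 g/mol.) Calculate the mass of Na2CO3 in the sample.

Na2CO3 + 2 HCl → 2 NaCl + H2O + CO2
n(HCl) = 0.01529 L × 0.2600 mol/L = 3.975 × 10^-3 mol
From the 1:2 ratio, n(Na2CO3) = 1/2 × 3.975 × 10^-3 = 1.988 × 10^-3 mol
mass of Na2CO3 = 1.988 × 10^-3 × 105.99 g/mol = 0.2107 g

0.2107 g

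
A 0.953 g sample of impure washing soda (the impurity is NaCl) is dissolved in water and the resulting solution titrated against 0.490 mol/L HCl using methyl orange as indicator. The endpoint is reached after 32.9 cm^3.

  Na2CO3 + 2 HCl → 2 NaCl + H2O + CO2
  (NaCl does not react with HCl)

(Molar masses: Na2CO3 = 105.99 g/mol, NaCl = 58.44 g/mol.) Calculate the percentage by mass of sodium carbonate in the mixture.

89.6 %

n(HCl) = 0.0329 × 0.490 = 0.0161 mol
Let x = n(Na2CO3), y = n(NaCl).
Titrant: 2x = 0.0161;  mass: 105.99x + 58.44y = 0.953
Solving, x = 8.06 × 10^-3 mol, y = 1.69 × 10^-3 mol
mass of Na2CO3 = 8.06 × 10^-3 × 105.99 = 0.854 g
% Na2CO3 = 0.854 / 0.953 × 100 = 89.6 %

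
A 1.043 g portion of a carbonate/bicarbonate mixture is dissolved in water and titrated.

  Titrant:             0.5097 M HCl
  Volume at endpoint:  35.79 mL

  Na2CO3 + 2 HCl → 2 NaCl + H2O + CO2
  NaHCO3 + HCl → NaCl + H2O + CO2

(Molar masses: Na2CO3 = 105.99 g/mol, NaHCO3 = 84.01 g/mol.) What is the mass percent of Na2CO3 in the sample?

80.20 %

n(HCl) = 0.03579 × 0.5097 = 0.01824 mol
Let x = n(Na2CO3), y = n(NaHCO3).
Titrant: 2x + 1y = 0.01824;  mass: 105.99x + 84.01y = 1.043
Solving, x = 7.892 × 10^-3 mol, y = 2.459 × 10^-3 mol
mass of Na2CO3 = 7.892 × 10^-3 × 105.99 = 0.8364 g
% Na2CO3 = 0.8364 / 1.043 × 100 = 80.20 %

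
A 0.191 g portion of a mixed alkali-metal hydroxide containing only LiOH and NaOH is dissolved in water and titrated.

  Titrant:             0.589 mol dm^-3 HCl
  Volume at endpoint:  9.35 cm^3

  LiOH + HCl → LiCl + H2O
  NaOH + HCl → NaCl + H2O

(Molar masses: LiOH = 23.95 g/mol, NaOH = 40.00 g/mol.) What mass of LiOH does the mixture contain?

n(HCl) = 0.00935 × 0.589 = 5.51 × 10^-3 mol
Let x = n(LiOH), y = n(NaOH).
Titrant: 1x + 1y = 5.51 × 10^-3;  mass: 23.95x + 40.00y = 0.191
Solving, x = 1.82 × 10^-3 mol, y = 3.68 × 10^-3 mol
mass of LiOH = 1.82 × 10^-3 × 23.95 = 0.0437 g

0.0437 g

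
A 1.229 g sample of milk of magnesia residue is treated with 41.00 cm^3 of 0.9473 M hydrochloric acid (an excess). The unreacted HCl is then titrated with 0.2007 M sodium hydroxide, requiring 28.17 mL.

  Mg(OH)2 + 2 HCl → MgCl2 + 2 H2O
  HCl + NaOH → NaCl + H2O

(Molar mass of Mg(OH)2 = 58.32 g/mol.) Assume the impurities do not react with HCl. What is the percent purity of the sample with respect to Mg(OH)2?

n(HCl) added = 0.04100 × 0.9473 = 0.03884 mol
n(NaOH) used in back-titration = 0.02817 × 0.2007 = 5.654 × 10^-3 mol
n(HCl) left over = 5.654 × 10^-3 mol (1:1 ratio)
n(HCl) consumed by analyte = 0.03884 − 5.654 × 10^-3 = 0.03319 mol
From the 1:2 ratio, n(Mg(OH)2) = 1/2 × 0.03319 = 0.01659 mol
mass of Mg(OH)2 = 0.01659 × 58.32 = 0.9677 g
% Mg(OH)2 = 0.9677 / 1.229 × 100 = 78.74 %

78.74 %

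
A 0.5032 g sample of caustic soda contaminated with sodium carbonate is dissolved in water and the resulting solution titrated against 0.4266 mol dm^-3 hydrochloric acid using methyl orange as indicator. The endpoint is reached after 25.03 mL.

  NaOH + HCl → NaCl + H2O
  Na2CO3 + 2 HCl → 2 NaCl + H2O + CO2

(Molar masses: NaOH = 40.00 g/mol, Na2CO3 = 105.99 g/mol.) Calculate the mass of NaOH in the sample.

n(HCl) = 0.02503 × 0.4266 = 0.01068 mol
Let x = n(NaOH), y = n(Na2CO3).
Titrant: 1x + 2y = 0.01068;  mass: 40.00x + 105.99y = 0.5032
Solving, x = 4.823 × 10^-3 mol, y = 2.928 × 10^-3 mol
mass of NaOH = 4.823 × 10^-3 × 40.00 = 0.1929 g

0.1929 g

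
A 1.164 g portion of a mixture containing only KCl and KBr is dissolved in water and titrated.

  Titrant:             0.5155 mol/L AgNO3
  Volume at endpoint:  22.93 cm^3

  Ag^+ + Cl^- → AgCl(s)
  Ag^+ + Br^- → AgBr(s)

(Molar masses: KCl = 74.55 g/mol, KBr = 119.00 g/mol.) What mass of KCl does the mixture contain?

0.4069 g

n(AgNO3) = 0.02293 × 0.5155 = 0.01182 mol
Let x = n(KCl), y = n(KBr).
Titrant: 1x + 1y = 0.01182;  mass: 74.55x + 119.00y = 1.164
Solving, x = 5.458 × 10^-3 mol, y = 6.362 × 10^-3 mol
mass of KCl = 5.458 × 10^-3 × 74.55 = 0.4069 g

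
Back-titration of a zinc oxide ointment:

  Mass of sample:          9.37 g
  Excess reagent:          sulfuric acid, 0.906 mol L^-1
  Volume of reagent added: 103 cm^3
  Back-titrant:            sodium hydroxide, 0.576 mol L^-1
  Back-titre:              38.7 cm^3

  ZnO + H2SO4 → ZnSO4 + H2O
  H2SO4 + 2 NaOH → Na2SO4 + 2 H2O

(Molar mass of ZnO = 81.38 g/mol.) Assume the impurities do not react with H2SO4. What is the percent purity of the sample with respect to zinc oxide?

71.4 %

n(H2SO4) added = 0.103 × 0.906 = 0.0933 mol
n(NaOH) used in back-titration = 0.0387 × 0.576 = 0.0223 mol
From the 1:2 ratio, n(H2SO4) left over = 1/2 × 0.0223 = 0.0111 mol
n(H2SO4) consumed by analyte = 0.0933 − 0.0111 = 0.0822 mol
n(ZnO) = 0.0822 mol (1:1 ratio)
mass of ZnO = 0.0822 × 81.38 = 6.69 g
% ZnO = 6.69 / 9.37 × 100 = 71.4 %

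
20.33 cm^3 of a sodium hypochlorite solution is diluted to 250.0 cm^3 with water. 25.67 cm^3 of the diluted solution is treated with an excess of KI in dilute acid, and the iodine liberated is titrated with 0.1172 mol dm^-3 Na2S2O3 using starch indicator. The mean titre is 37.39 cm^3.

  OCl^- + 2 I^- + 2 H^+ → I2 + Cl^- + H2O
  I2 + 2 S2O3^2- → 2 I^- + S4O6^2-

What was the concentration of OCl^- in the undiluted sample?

1.050 mol/L

n(S2O3^2-) = 0.03739 × 0.1172 = 4.382 × 10^-3 mol
n(I2) = n(S2O3^2-)/2 = 2.191 × 10^-3 mol
n(OCl^-) in the aliquot = 2.191 × 10^-3 mol (1:1 ratio)
[OCl^-]_dilute = 2.191 × 10^-3 / 0.02567 = 0.08535 mol/L
[OCl^-]_original = 0.08535 × 250.0/20.33 = 1.050 mol/L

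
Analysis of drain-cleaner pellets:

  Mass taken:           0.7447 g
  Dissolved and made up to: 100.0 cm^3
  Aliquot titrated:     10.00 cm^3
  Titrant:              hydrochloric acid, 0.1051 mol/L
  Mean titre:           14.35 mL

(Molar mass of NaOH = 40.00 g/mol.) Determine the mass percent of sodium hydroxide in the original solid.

NaOH + HCl → NaCl + H2O
n(HCl) per titration = 0.01435 × 0.1051 = 1.508 × 10^-3 mol
n(NaOH) in each aliquot = 1.508 × 10^-3 mol (1:1 ratio)
n(NaOH) in the whole flask = 1.508 × 10^-3 × 100.0/10.00 = 0.01508 mol
mass of NaOH = 0.01508 × 40.00 = 0.6033 g
% NaOH = 0.6033 / 0.7447 × 100 = 81.01 %

81.01 %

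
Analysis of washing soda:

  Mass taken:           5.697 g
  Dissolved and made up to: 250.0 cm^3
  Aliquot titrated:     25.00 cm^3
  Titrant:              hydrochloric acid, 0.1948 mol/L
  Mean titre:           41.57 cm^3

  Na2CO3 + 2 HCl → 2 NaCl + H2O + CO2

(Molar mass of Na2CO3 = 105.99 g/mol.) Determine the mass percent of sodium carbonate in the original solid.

n(HCl) per titration = 0.04157 × 0.1948 = 8.098 × 10^-3 mol
From the 1:2 ratio, n(Na2CO3) in each aliquot = 1/2 × 8.098 × 10^-3 = 4.049 × 10^-3 mol
n(Na2CO3) in the whole flask = 4.049 × 10^-3 × 250.0/25.00 = 0.04049 mol
mass of Na2CO3 = 0.04049 × 105.99 = 4.291 g
% Na2CO3 = 4.291 / 5.697 × 100 = 75.33 %

75.33 %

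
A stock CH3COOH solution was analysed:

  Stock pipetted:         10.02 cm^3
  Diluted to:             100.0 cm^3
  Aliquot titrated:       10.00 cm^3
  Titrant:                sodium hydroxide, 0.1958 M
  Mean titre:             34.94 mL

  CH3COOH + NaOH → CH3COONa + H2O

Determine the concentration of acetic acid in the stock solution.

6.828 M

n(NaOH) = 0.03494 × 0.1958 = 6.841 × 10^-3 mol
n(CH3COOH) in the aliquot = 6.841 × 10^-3 mol (1:1 ratio)
[CH3COOH]_dilute = 6.841 × 10^-3 / 0.01000 = 0.6841 mol/L
Dilution factor = 100.0 / 10.02 = 9.980
[CH3COOH]_stock = 0.6841 × 9.980 = 6.828 mol/L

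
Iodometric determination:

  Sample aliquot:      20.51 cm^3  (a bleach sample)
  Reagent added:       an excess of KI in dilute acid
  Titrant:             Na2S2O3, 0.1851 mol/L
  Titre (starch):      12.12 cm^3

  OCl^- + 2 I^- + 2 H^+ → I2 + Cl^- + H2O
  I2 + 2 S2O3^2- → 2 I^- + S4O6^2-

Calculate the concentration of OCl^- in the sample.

0.05469 mol/L

n(S2O3^2-) = 0.01212 × 0.1851 = 2.243 × 10^-3 mol
n(I2) = n(S2O3^2-)/2 = 1.122 × 10^-3 mol
n(OCl^-) in the aliquot = 1.122 × 10^-3 mol (1:1 ratio)
[OCl^-] = 1.122 × 10^-3 / 0.02051 = 0.05469 mol/L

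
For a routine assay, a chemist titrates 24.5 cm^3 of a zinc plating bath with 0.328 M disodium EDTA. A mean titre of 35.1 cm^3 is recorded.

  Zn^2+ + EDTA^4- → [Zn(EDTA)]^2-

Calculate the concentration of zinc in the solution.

n(EDTA) = 0.0351 L × 0.328 mol/L = 0.0115 mol
n(Zn2+) = 0.0115 mol (1:1 mole ratio)
[Zn2+] = 0.0115 mol / 0.0245 L = 0.470 mol/L

0.470 M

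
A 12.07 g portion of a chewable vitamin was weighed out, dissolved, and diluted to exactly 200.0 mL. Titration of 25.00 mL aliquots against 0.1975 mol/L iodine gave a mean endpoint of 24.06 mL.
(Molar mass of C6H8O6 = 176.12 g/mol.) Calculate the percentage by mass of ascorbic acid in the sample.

C6H8O6 + I2 → C6H6O6 + 2 HI
n(I2) per titration = 0.02406 × 0.1975 = 4.752 × 10^-3 mol
n(C6H8O6) in each aliquot = 4.752 × 10^-3 mol (1:1 ratio)
n(C6H8O6) in the whole flask = 4.752 × 10^-3 × 200.0/25.00 = 0.03801 mol
mass of C6H8O6 = 0.03801 × 176.12 = 6.695 g
% C6H8O6 = 6.695 / 12.07 × 100 = 55.47 %

55.47 %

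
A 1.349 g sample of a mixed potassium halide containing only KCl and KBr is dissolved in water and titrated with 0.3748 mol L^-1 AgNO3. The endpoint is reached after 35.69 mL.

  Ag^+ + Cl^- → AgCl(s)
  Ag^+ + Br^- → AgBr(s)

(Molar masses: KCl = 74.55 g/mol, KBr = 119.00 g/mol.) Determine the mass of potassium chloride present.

0.4072 g

n(AgNO3) = 0.03569 × 0.3748 = 0.01338 mol
Let x = n(KCl), y = n(KBr).
Titrant: 1x + 1y = 0.01338;  mass: 74.55x + 119.00y = 1.349
Solving, x = 5.463 × 10^-3 mol, y = 7.914 × 10^-3 mol
mass of KCl = 5.463 × 10^-3 × 74.55 = 0.4072 g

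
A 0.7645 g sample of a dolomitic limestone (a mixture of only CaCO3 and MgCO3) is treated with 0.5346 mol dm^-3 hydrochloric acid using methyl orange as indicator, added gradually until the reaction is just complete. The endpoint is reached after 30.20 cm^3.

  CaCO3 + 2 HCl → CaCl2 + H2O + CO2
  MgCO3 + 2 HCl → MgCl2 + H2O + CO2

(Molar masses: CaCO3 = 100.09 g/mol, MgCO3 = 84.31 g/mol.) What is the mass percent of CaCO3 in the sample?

n(HCl) = 0.03020 × 0.5346 = 0.01614 mol
Let x = n(CaCO3), y = n(MgCO3).
Titrant: 2x + 2y = 0.01614;  mass: 100.09x + 84.31y = 0.7645
Solving, x = 5.318 × 10^-3 mol, y = 2.755 × 10^-3 mol
mass of CaCO3 = 5.318 × 10^-3 × 100.09 = 0.5322 g
% CaCO3 = 0.5322 / 0.7645 × 100 = 69.62 %

69.62 %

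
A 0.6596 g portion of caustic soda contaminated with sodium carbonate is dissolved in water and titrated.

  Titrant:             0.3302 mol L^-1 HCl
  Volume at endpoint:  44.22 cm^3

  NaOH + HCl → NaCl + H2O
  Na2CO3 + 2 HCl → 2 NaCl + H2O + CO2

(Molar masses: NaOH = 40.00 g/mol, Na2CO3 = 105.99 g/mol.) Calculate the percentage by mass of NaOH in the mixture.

n(HCl) = 0.04422 × 0.3302 = 0.01460 mol
Let x = n(NaOH), y = n(Na2CO3).
Titrant: 1x + 2y = 0.01460;  mass: 40.00x + 105.99y = 0.6596
Solving, x = 8.788 × 10^-3 mol, y = 2.907 × 10^-3 mol
mass of NaOH = 8.788 × 10^-3 × 40.00 = 0.3515 g
% NaOH = 0.3515 / 0.6596 × 100 = 53.29 %

53.29 %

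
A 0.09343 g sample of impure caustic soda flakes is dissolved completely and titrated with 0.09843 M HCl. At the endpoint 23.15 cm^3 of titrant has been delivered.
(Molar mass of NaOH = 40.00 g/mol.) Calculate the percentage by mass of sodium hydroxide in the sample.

97.56 %

NaOH + HCl → NaCl + H2O
n(HCl) = 0.02315 L × 0.09843 mol/L = 2.279 × 10^-3 mol
n(NaOH) = 2.279 × 10^-3 mol (1:1 ratio)
mass of NaOH = 2.279 × 10^-3 × 40.00 g/mol = 0.09115 g
% NaOH = 0.09115 / 0.09343 × 100 = 97.56 %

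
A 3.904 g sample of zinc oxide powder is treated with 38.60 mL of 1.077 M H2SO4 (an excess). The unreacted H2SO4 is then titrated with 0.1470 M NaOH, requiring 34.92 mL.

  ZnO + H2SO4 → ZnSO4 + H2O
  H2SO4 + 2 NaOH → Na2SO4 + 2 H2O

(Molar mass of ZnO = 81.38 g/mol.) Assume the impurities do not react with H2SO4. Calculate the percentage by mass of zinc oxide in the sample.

n(H2SO4) added = 0.03860 × 1.077 = 0.04157 mol
n(NaOH) used in back-titration = 0.03492 × 0.1470 = 5.133 × 10^-3 mol
From the 1:2 ratio, n(H2SO4) left over = 1/2 × 5.133 × 10^-3 = 2.567 × 10^-3 mol
n(H2SO4) consumed by analyte = 0.04157 − 2.567 × 10^-3 = 0.03901 mol
n(ZnO) = 0.03901 mol (1:1 ratio)
mass of ZnO = 0.03901 × 81.38 = 3.174 g
% ZnO = 3.174 / 3.904 × 100 = 81.31 %

81.31 %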